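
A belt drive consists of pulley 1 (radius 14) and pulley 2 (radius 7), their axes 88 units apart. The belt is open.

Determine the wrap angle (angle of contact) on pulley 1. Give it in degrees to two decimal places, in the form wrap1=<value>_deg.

open belt: β = asin((r2−r1)/C) = asin(-7/88) = -4.5624°
wrap1 = π − 2β = 189.1249°
wrap2 = π + 2β = 170.8751°

wrap1=189.12_deg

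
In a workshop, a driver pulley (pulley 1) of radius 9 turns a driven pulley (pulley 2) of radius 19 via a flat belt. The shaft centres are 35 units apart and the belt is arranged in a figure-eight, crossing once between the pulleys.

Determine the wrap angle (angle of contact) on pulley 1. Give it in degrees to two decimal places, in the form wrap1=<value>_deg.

wrap1=286.26_deg

crossed belt: β = asin((r1+r2)/C) = asin(28/35) = 53.1301°
wrap1 = wrap2 = π + 2β = 286.2602°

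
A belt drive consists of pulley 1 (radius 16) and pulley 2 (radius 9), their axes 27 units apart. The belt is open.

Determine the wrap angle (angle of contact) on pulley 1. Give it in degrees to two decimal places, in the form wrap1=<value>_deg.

wrap1=210.05_deg

open belt: β = asin((r2−r1)/C) = asin(-7/27) = -15.0261°
wrap1 = π − 2β = 210.0522°
wrap2 = π + 2β = 149.9478°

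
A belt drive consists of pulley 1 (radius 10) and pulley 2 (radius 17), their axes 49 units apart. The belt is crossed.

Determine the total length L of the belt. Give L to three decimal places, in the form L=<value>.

crossed belt: β = asin((r1+r2)/C) = asin(27/49) = 33.4370°
wrap1 = wrap2 = π + 2β = 246.8741°
tangent length = C·cosβ = 40.8901
L = (r1+r2)·wrap + 2·C·cosβ = 27·4.3088 + 2·40.8901 = 198.1169

L=198.117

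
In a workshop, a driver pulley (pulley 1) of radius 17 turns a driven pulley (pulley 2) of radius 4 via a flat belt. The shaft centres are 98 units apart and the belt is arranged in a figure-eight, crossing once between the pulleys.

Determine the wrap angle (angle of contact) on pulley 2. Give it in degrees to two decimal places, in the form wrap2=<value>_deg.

crossed belt: β = asin((r1+r2)/C) = asin(21/98) = 12.3736°
wrap1 = wrap2 = π + 2β = 204.7473°

wrap2=204.75_deg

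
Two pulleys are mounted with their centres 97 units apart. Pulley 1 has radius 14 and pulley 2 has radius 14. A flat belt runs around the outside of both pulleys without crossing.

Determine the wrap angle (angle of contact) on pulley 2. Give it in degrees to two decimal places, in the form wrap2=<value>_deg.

wrap2=180.00_deg

open belt: β = asin((r2−r1)/C) = asin(0/97) = 0.0000°
wrap1 = π − 2β = 180.0000°
wrap2 = π + 2β = 180.0000°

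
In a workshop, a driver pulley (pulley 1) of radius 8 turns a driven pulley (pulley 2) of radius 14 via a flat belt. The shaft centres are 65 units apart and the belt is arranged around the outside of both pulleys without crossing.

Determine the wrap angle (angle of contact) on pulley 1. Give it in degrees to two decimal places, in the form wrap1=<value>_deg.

wrap1=169.41_deg

open belt: β = asin((r2−r1)/C) = asin(6/65) = 5.2964°
wrap1 = π − 2β = 169.4072°
wrap2 = π + 2β = 190.5928°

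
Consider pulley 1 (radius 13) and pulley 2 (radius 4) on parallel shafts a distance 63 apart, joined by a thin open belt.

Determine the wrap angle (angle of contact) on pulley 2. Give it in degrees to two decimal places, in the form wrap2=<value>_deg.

wrap2=163.57_deg

open belt: β = asin((r2−r1)/C) = asin(-9/63) = -8.2132°
wrap1 = π − 2β = 196.4264°
wrap2 = π + 2β = 163.5736°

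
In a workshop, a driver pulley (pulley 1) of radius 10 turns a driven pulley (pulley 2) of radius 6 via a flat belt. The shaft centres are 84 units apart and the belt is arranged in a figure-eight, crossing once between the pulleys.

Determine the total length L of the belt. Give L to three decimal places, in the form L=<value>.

crossed belt: β = asin((r1+r2)/C) = asin(16/84) = 10.9806°
wrap1 = wrap2 = π + 2β = 201.9612°
tangent length = C·cosβ = 82.4621
L = (r1+r2)·wrap + 2·C·cosβ = 16·3.5249 + 2·82.4621 = 221.3224

L=221.322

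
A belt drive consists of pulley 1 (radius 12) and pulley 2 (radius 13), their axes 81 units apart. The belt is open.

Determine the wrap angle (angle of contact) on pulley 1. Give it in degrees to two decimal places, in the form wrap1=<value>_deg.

wrap1=178.59_deg

open belt: β = asin((r2−r1)/C) = asin(1/81) = 0.7074°
wrap1 = π − 2β = 178.5853°
wrap2 = π + 2β = 181.4147°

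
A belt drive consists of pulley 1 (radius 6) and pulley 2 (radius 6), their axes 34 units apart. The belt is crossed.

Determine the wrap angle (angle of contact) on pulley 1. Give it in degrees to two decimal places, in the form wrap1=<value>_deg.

crossed belt: β = asin((r1+r2)/C) = asin(12/34) = 20.6673°
wrap1 = wrap2 = π + 2β = 221.3346°

wrap1=221.33_deg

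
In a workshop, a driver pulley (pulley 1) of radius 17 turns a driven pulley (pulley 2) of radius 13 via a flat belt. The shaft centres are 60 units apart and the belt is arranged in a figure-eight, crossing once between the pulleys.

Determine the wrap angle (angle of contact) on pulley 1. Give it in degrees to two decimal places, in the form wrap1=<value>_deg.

wrap1=240.00_deg

crossed belt: β = asin((r1+r2)/C) = asin(30/60) = 30.0000°
wrap1 = wrap2 = π + 2β = 240.0000°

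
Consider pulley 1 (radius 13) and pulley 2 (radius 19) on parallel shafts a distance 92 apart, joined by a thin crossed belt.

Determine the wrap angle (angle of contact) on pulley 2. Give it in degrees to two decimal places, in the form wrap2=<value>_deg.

wrap2=220.71_deg

crossed belt: β = asin((r1+r2)/C) = asin(32/92) = 20.3544°
wrap1 = wrap2 = π + 2β = 220.7088°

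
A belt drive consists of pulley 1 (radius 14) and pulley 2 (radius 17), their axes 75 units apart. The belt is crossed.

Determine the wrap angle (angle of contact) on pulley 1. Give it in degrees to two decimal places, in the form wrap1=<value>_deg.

wrap1=228.83_deg

crossed belt: β = asin((r1+r2)/C) = asin(31/75) = 24.4144°
wrap1 = wrap2 = π + 2β = 228.8288°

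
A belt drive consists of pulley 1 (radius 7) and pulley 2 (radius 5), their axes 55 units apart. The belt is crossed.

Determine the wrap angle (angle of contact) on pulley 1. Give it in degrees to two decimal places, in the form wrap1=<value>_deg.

wrap1=205.20_deg

crossed belt: β = asin((r1+r2)/C) = asin(12/55) = 12.6023°
wrap1 = wrap2 = π + 2β = 205.2045°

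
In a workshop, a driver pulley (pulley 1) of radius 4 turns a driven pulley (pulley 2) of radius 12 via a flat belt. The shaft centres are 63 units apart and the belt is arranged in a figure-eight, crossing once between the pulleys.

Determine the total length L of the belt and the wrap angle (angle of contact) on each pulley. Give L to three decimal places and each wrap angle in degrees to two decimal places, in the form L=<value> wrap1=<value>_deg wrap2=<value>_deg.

L=180.351 wrap1=209.42_deg wrap2=209.42_deg

crossed belt: β = asin((r1+r2)/C) = asin(16/63) = 14.7125°
wrap1 = wrap2 = π + 2β = 209.4249°
tangent length = C·cosβ = 60.9344
L = (r1+r2)·wrap + 2·C·cosβ = 16·3.6552 + 2·60.9344 = 180.3513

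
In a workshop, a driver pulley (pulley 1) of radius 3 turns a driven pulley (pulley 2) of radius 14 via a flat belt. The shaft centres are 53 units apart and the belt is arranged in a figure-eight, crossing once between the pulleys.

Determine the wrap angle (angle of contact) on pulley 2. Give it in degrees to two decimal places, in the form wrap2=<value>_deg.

crossed belt: β = asin((r1+r2)/C) = asin(17/53) = 18.7086°
wrap1 = wrap2 = π + 2β = 217.4171°

wrap2=217.42_deg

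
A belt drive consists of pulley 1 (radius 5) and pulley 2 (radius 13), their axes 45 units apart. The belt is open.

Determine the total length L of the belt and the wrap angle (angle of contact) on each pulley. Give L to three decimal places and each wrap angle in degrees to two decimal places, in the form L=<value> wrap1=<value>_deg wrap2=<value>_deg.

L=147.975 wrap1=159.52_deg wrap2=200.48_deg

open belt: β = asin((r2−r1)/C) = asin(8/45) = 10.2403°
wrap1 = π − 2β = 159.5193°
wrap2 = π + 2β = 200.4807°
tangent length = C·cosβ = 44.2832
L = r1·wrap1 + r2·wrap2 + 2·C·cosβ = 5·2.7841 + 13·3.4990 + 2·44.2832 = 147.9747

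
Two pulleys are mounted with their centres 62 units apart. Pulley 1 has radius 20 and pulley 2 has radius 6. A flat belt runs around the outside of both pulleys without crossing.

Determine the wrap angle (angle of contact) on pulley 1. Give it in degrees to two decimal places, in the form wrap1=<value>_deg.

open belt: β = asin((r2−r1)/C) = asin(-14/62) = -13.0503°
wrap1 = π − 2β = 206.1006°
wrap2 = π + 2β = 153.8994°

wrap1=206.10_deg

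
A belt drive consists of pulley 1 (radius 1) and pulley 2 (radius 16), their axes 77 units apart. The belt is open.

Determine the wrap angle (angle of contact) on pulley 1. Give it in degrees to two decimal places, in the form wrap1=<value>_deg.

open belt: β = asin((r2−r1)/C) = asin(15/77) = 11.2333°
wrap1 = π − 2β = 157.5333°
wrap2 = π + 2β = 202.4667°

wrap1=157.53_deg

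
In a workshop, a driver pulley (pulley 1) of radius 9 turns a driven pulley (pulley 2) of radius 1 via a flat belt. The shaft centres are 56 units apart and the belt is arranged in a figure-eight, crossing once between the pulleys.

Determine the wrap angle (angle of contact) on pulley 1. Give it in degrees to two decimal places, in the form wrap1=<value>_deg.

wrap1=200.57_deg

crossed belt: β = asin((r1+r2)/C) = asin(10/56) = 10.2866°
wrap1 = wrap2 = π + 2β = 200.5731°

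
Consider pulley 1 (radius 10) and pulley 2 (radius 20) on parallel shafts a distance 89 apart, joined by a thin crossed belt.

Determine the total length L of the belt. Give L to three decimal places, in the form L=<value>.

crossed belt: β = asin((r1+r2)/C) = asin(30/89) = 19.6990°
wrap1 = wrap2 = π + 2β = 219.3980°
tangent length = C·cosβ = 83.7914
L = (r1+r2)·wrap + 2·C·cosβ = 30·3.8292 + 2·83.7914 = 282.4593

L=282.459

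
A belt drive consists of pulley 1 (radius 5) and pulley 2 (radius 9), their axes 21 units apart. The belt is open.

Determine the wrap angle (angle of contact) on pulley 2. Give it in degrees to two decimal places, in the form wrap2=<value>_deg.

wrap2=201.96_deg

open belt: β = asin((r2−r1)/C) = asin(4/21) = 10.9806°
wrap1 = π − 2β = 158.0388°
wrap2 = π + 2β = 201.9612°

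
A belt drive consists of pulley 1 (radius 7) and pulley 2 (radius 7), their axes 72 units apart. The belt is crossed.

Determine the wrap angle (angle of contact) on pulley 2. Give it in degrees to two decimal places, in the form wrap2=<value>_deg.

crossed belt: β = asin((r1+r2)/C) = asin(14/72) = 11.2123°
wrap1 = wrap2 = π + 2β = 202.4245°

wrap2=202.42_deg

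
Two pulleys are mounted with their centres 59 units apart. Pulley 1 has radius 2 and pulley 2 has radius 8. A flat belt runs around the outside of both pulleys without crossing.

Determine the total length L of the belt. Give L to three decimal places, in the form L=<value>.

open belt: β = asin((r2−r1)/C) = asin(6/59) = 5.8368°
wrap1 = π − 2β = 168.3264°
wrap2 = π + 2β = 191.6736°
tangent length = C·cosβ = 58.6941
L = r1·wrap1 + r2·wrap2 + 2·C·cosβ = 2·2.9379 + 8·3.3453 + 2·58.6941 = 150.0266

L=150.027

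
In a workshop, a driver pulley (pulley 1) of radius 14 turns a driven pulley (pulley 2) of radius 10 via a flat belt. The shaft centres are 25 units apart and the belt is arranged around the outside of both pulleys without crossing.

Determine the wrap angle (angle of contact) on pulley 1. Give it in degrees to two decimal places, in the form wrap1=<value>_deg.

open belt: β = asin((r2−r1)/C) = asin(-4/25) = -9.2069°
wrap1 = π − 2β = 198.4138°
wrap2 = π + 2β = 161.5862°

wrap1=198.41_deg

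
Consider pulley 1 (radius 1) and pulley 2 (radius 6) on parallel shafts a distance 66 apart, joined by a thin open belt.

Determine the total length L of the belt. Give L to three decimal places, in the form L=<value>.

L=154.370

open belt: β = asin((r2−r1)/C) = asin(5/66) = 4.3448°
wrap1 = π − 2β = 171.3105°
wrap2 = π + 2β = 188.6895°
tangent length = C·cosβ = 65.8103
L = r1·wrap1 + r2·wrap2 + 2·C·cosβ = 1·2.9899 + 6·3.2933 + 2·65.8103 = 154.3701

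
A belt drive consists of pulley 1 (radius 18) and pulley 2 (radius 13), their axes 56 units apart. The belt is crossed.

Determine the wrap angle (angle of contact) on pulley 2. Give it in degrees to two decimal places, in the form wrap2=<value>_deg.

wrap2=247.22_deg

crossed belt: β = asin((r1+r2)/C) = asin(31/56) = 33.6124°
wrap1 = wrap2 = π + 2β = 247.2247°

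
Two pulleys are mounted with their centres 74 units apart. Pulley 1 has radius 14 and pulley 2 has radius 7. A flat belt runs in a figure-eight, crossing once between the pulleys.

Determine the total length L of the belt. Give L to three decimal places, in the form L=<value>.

crossed belt: β = asin((r1+r2)/C) = asin(21/74) = 16.4862°
wrap1 = wrap2 = π + 2β = 212.9723°
tangent length = C·cosβ = 70.9577
L = (r1+r2)·wrap + 2·C·cosβ = 21·3.7171 + 2·70.9577 = 219.9739

L=219.974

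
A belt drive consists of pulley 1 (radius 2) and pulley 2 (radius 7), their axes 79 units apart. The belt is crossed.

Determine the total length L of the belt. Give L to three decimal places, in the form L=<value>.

crossed belt: β = asin((r1+r2)/C) = asin(9/79) = 6.5416°
wrap1 = wrap2 = π + 2β = 193.0831°
tangent length = C·cosβ = 78.4857
L = (r1+r2)·wrap + 2·C·cosβ = 9·3.3699 + 2·78.4857 = 187.3008

L=187.301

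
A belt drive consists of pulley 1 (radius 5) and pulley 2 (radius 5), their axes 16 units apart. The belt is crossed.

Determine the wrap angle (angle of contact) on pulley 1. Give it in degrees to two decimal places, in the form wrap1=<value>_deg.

crossed belt: β = asin((r1+r2)/C) = asin(10/16) = 38.6822°
wrap1 = wrap2 = π + 2β = 257.3644°

wrap1=257.36_deg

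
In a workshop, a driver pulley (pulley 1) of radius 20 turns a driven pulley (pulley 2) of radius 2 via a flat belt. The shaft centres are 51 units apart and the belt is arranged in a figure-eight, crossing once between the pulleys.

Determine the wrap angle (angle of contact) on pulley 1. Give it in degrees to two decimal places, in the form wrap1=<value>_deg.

wrap1=231.11_deg

crossed belt: β = asin((r1+r2)/C) = asin(22/51) = 25.5547°
wrap1 = wrap2 = π + 2β = 231.1094°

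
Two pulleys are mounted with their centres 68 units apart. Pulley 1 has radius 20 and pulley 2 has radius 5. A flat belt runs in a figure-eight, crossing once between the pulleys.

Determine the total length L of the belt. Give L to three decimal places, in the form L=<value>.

L=223.839

crossed belt: β = asin((r1+r2)/C) = asin(25/68) = 21.5706°
wrap1 = wrap2 = π + 2β = 223.1412°
tangent length = C·cosβ = 63.2376
L = (r1+r2)·wrap + 2·C·cosβ = 25·3.8945 + 2·63.2376 = 223.8390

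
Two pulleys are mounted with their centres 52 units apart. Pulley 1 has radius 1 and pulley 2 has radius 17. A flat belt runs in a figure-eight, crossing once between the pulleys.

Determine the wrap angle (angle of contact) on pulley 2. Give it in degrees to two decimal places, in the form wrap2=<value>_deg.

wrap2=220.50_deg

crossed belt: β = asin((r1+r2)/C) = asin(18/52) = 20.2522°
wrap1 = wrap2 = π + 2β = 220.5045°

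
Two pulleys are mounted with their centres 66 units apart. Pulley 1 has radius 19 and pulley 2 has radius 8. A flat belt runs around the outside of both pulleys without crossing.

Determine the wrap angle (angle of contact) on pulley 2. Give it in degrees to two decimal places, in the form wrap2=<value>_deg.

wrap2=160.81_deg

open belt: β = asin((r2−r1)/C) = asin(-11/66) = -9.5941°
wrap1 = π − 2β = 199.1881°
wrap2 = π + 2β = 160.8119°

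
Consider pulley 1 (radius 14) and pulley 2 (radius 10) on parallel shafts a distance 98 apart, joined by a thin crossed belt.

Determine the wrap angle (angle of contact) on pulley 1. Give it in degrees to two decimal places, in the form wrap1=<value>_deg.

wrap1=208.35_deg

crossed belt: β = asin((r1+r2)/C) = asin(24/98) = 14.1758°
wrap1 = wrap2 = π + 2β = 208.3516°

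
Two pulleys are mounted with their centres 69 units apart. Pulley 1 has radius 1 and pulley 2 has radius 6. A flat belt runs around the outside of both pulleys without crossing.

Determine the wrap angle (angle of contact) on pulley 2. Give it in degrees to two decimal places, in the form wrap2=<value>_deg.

wrap2=188.31_deg

open belt: β = asin((r2−r1)/C) = asin(5/69) = 4.1555°
wrap1 = π − 2β = 171.6890°
wrap2 = π + 2β = 188.3110°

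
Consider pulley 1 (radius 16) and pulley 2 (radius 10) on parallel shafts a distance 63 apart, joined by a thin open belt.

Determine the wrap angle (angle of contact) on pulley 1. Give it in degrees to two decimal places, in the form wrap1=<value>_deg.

wrap1=190.93_deg

open belt: β = asin((r2−r1)/C) = asin(-6/63) = -5.4650°
wrap1 = π − 2β = 190.9300°
wrap2 = π + 2β = 169.0700°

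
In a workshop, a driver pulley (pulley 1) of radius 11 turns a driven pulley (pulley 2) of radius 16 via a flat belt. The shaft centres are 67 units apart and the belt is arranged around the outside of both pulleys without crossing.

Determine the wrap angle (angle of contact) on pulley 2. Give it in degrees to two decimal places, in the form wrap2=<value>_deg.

open belt: β = asin((r2−r1)/C) = asin(5/67) = 4.2798°
wrap1 = π − 2β = 171.4404°
wrap2 = π + 2β = 188.5596°

wrap2=188.56_deg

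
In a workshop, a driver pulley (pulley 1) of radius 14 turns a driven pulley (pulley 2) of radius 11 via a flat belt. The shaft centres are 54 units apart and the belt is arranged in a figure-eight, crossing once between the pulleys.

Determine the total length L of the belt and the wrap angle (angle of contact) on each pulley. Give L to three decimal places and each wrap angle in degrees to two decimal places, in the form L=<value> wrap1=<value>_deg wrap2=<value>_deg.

L=198.335 wrap1=235.16_deg wrap2=235.16_deg

crossed belt: β = asin((r1+r2)/C) = asin(25/54) = 27.5785°
wrap1 = wrap2 = π + 2β = 235.1569°
tangent length = C·cosβ = 47.8644
L = (r1+r2)·wrap + 2·C·cosβ = 25·4.1043 + 2·47.8644 = 198.3354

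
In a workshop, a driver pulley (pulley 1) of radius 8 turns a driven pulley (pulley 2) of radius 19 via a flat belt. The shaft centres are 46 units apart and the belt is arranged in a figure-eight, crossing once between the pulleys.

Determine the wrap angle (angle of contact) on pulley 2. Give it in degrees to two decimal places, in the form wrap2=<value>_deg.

wrap2=251.88_deg

crossed belt: β = asin((r1+r2)/C) = asin(27/46) = 35.9413°
wrap1 = wrap2 = π + 2β = 251.8827°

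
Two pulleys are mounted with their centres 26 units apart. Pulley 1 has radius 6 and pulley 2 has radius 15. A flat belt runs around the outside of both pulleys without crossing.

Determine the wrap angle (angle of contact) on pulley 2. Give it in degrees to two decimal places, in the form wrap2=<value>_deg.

wrap2=220.50_deg

open belt: β = asin((r2−r1)/C) = asin(9/26) = 20.2522°
wrap1 = π − 2β = 139.4955°
wrap2 = π + 2β = 220.5045°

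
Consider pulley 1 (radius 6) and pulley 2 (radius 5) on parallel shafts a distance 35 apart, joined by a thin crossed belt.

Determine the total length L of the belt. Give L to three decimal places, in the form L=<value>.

L=108.044

crossed belt: β = asin((r1+r2)/C) = asin(11/35) = 18.3177°
wrap1 = wrap2 = π + 2β = 216.6354°
tangent length = C·cosβ = 33.2265
L = (r1+r2)·wrap + 2·C·cosβ = 11·3.7810 + 2·33.2265 = 108.0440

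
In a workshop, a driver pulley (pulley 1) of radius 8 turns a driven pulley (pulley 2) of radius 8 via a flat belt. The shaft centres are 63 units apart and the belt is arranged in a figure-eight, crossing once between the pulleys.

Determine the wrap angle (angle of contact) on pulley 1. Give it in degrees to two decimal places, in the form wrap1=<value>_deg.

crossed belt: β = asin((r1+r2)/C) = asin(16/63) = 14.7125°
wrap1 = wrap2 = π + 2β = 209.4249°

wrap1=209.42_deg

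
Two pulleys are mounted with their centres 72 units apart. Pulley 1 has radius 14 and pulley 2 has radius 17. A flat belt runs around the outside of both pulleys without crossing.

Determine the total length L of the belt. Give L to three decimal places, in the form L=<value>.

open belt: β = asin((r2−r1)/C) = asin(3/72) = 2.3880°
wrap1 = π − 2β = 175.2240°
wrap2 = π + 2β = 184.7760°
tangent length = C·cosβ = 71.9375
L = r1·wrap1 + r2·wrap2 + 2·C·cosβ = 14·3.0582 + 17·3.2250 + 2·71.9375 = 241.5144

L=241.514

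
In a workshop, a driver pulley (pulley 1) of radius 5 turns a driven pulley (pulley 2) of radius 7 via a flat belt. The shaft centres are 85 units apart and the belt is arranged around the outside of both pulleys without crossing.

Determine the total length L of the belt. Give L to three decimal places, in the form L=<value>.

open belt: β = asin((r2−r1)/C) = asin(2/85) = 1.3483°
wrap1 = π − 2β = 177.3035°
wrap2 = π + 2β = 182.6965°
tangent length = C·cosβ = 84.9765
L = r1·wrap1 + r2·wrap2 + 2·C·cosβ = 5·3.0945 + 7·3.1887 + 2·84.9765 = 207.7462

L=207.746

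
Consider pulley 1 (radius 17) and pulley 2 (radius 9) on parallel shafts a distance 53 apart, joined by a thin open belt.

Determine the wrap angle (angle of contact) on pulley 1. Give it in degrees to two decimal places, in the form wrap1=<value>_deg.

open belt: β = asin((r2−r1)/C) = asin(-8/53) = -8.6816°
wrap1 = π − 2β = 197.3632°
wrap2 = π + 2β = 162.6368°

wrap1=197.36_deg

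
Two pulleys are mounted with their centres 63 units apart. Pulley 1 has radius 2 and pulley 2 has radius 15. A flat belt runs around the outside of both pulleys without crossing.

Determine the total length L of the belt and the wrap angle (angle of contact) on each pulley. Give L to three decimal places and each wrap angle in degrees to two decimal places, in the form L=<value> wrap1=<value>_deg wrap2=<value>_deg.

L=182.099 wrap1=156.18_deg wrap2=203.82_deg

open belt: β = asin((r2−r1)/C) = asin(13/63) = 11.9085°
wrap1 = π − 2β = 156.1830°
wrap2 = π + 2β = 203.8170°
tangent length = C·cosβ = 61.6441
L = r1·wrap1 + r2·wrap2 + 2·C·cosβ = 2·2.7259 + 15·3.5573 + 2·61.6441 = 182.0993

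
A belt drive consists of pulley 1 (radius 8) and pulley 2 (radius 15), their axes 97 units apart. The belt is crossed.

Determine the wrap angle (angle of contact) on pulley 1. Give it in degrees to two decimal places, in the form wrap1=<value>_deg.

crossed belt: β = asin((r1+r2)/C) = asin(23/97) = 13.7162°
wrap1 = wrap2 = π + 2β = 207.4325°

wrap1=207.43_deg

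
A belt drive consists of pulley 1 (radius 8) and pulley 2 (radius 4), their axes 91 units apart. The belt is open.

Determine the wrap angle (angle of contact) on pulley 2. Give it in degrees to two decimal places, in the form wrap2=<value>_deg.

wrap2=174.96_deg

open belt: β = asin((r2−r1)/C) = asin(-4/91) = -2.5193°
wrap1 = π − 2β = 185.0386°
wrap2 = π + 2β = 174.9614°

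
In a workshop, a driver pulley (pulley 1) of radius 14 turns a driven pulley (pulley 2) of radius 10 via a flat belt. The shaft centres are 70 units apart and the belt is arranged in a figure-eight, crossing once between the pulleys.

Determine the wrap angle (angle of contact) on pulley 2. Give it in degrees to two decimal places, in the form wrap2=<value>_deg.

crossed belt: β = asin((r1+r2)/C) = asin(24/70) = 20.0510°
wrap1 = wrap2 = π + 2β = 220.1021°

wrap2=220.10_deg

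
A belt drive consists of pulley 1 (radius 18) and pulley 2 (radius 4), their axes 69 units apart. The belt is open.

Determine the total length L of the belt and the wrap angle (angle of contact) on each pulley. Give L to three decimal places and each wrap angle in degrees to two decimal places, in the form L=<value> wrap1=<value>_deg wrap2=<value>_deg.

open belt: β = asin((r2−r1)/C) = asin(-14/69) = -11.7065°
wrap1 = π − 2β = 203.4130°
wrap2 = π + 2β = 156.5870°
tangent length = C·cosβ = 67.5648
L = r1·wrap1 + r2·wrap2 + 2·C·cosβ = 18·3.5502 + 4·2.7330 + 2·67.5648 = 209.9655

L=209.965 wrap1=203.41_deg wrap2=156.59_deg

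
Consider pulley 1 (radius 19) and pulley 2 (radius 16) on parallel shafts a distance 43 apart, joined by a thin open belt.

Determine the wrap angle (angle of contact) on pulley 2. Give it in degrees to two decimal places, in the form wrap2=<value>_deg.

open belt: β = asin((r2−r1)/C) = asin(-3/43) = -4.0006°
wrap1 = π − 2β = 188.0013°
wrap2 = π + 2β = 171.9987°

wrap2=172.00_deg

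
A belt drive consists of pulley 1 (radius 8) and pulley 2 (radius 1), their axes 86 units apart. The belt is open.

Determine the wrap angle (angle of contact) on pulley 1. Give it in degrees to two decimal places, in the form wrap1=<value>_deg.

open belt: β = asin((r2−r1)/C) = asin(-7/86) = -4.6688°
wrap1 = π − 2β = 189.3375°
wrap2 = π + 2β = 170.6625°

wrap1=189.34_deg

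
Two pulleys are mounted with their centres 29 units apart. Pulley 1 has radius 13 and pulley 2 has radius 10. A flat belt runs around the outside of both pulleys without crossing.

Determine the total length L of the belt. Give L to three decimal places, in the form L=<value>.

L=130.567

open belt: β = asin((r2−r1)/C) = asin(-3/29) = -5.9378°
wrap1 = π − 2β = 191.8755°
wrap2 = π + 2β = 168.1245°
tangent length = C·cosβ = 28.8444
L = r1·wrap1 + r2·wrap2 + 2·C·cosβ = 13·3.3489 + 10·2.9343 + 2·28.8444 = 130.5673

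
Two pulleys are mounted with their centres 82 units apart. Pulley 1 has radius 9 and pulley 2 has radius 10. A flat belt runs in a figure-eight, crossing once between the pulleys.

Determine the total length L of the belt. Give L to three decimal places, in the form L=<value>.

L=228.113

crossed belt: β = asin((r1+r2)/C) = asin(19/82) = 13.3976°
wrap1 = wrap2 = π + 2β = 206.7952°
tangent length = C·cosβ = 79.7684
L = (r1+r2)·wrap + 2·C·cosβ = 19·3.6093 + 2·79.7684 = 228.1127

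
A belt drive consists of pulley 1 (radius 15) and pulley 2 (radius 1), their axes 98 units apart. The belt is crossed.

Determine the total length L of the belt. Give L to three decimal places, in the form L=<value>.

crossed belt: β = asin((r1+r2)/C) = asin(16/98) = 9.3965°
wrap1 = wrap2 = π + 2β = 198.7930°
tangent length = C·cosβ = 96.6851
L = (r1+r2)·wrap + 2·C·cosβ = 16·3.4696 + 2·96.6851 = 248.8836

L=248.884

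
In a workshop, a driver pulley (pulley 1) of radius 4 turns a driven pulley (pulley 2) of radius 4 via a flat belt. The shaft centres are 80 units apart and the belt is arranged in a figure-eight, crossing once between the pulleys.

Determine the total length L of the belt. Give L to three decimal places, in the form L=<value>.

L=185.933

crossed belt: β = asin((r1+r2)/C) = asin(8/80) = 5.7392°
wrap1 = wrap2 = π + 2β = 191.4783°
tangent length = C·cosβ = 79.5990
L = (r1+r2)·wrap + 2·C·cosβ = 8·3.3419 + 2·79.5990 = 185.9334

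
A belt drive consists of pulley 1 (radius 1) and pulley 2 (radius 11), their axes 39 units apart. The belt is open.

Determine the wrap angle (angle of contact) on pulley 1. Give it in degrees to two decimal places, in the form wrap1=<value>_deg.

open belt: β = asin((r2−r1)/C) = asin(10/39) = 14.8572°
wrap1 = π − 2β = 150.2857°
wrap2 = π + 2β = 209.7143°

wrap1=150.29_deg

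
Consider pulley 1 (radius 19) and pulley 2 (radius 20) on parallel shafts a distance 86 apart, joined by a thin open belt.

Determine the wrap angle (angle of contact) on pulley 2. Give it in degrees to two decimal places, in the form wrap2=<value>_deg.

wrap2=181.33_deg

open belt: β = asin((r2−r1)/C) = asin(1/86) = 0.6662°
wrap1 = π − 2β = 178.6675°
wrap2 = π + 2β = 181.3325°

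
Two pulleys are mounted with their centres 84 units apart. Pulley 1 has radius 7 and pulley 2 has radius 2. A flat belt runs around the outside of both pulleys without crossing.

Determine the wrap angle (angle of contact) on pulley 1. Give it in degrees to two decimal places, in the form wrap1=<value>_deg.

wrap1=186.82_deg

open belt: β = asin((r2−r1)/C) = asin(-5/84) = -3.4125°
wrap1 = π − 2β = 186.8250°
wrap2 = π + 2β = 173.1750°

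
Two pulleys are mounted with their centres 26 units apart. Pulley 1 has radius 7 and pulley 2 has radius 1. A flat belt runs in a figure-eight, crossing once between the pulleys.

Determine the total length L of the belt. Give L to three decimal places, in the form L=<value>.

crossed belt: β = asin((r1+r2)/C) = asin(8/26) = 17.9202°
wrap1 = wrap2 = π + 2β = 215.8404°
tangent length = C·cosβ = 24.7386
L = (r1+r2)·wrap + 2·C·cosβ = 8·3.7671 + 2·24.7386 = 79.6143

L=79.614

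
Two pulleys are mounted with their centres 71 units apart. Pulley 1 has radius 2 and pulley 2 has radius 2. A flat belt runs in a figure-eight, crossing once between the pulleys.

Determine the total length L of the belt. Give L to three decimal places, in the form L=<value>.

L=154.792

crossed belt: β = asin((r1+r2)/C) = asin(4/71) = 3.2296°
wrap1 = wrap2 = π + 2β = 186.4593°
tangent length = C·cosβ = 70.8872
L = (r1+r2)·wrap + 2·C·cosβ = 4·3.2543 + 2·70.8872 = 154.7918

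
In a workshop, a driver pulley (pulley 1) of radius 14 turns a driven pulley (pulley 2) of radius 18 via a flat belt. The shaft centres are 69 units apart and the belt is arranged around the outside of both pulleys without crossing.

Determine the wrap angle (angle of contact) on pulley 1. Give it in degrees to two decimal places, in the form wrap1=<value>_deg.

open belt: β = asin((r2−r1)/C) = asin(4/69) = 3.3234°
wrap1 = π − 2β = 173.3533°
wrap2 = π + 2β = 186.6467°

wrap1=173.35_deg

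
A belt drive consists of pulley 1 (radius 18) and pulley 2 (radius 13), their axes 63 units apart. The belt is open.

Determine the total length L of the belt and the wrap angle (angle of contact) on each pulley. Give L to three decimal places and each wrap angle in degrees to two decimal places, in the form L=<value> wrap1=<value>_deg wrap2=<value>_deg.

L=223.786 wrap1=189.10_deg wrap2=170.90_deg

open belt: β = asin((r2−r1)/C) = asin(-5/63) = -4.5521°
wrap1 = π − 2β = 189.1041°
wrap2 = π + 2β = 170.8959°
tangent length = C·cosβ = 62.8013
L = r1·wrap1 + r2·wrap2 + 2·C·cosβ = 18·3.3005 + 13·2.9827 + 2·62.8013 = 223.7864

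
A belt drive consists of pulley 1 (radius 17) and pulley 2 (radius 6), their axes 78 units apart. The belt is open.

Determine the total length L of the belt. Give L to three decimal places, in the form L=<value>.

open belt: β = asin((r2−r1)/C) = asin(-11/78) = -8.1072°
wrap1 = π − 2β = 196.2144°
wrap2 = π + 2β = 163.7856°
tangent length = C·cosβ = 77.2205
L = r1·wrap1 + r2·wrap2 + 2·C·cosβ = 17·3.4246 + 6·2.8586 + 2·77.2205 = 229.8105

L=229.810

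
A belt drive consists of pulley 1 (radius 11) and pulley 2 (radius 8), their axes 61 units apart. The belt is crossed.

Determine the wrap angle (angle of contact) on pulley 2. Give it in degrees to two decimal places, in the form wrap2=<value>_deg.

crossed belt: β = asin((r1+r2)/C) = asin(19/61) = 18.1482°
wrap1 = wrap2 = π + 2β = 216.2963°

wrap2=216.30_deg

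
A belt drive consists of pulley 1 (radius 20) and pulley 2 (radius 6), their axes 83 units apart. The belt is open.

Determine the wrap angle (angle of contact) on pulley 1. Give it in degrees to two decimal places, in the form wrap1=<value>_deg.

open belt: β = asin((r2−r1)/C) = asin(-14/83) = -9.7108°
wrap1 = π − 2β = 199.4215°
wrap2 = π + 2β = 160.5785°

wrap1=199.42_deg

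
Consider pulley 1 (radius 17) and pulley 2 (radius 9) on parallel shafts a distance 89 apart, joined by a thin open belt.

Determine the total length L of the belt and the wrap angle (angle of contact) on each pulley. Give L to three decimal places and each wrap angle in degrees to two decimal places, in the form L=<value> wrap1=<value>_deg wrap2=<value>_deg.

open belt: β = asin((r2−r1)/C) = asin(-8/89) = -5.1571°
wrap1 = π − 2β = 190.3143°
wrap2 = π + 2β = 169.6857°
tangent length = C·cosβ = 88.6397
L = r1·wrap1 + r2·wrap2 + 2·C·cosβ = 17·3.3216 + 9·2.9616 + 2·88.6397 = 260.4010

L=260.401 wrap1=190.31_deg wrap2=169.69_deg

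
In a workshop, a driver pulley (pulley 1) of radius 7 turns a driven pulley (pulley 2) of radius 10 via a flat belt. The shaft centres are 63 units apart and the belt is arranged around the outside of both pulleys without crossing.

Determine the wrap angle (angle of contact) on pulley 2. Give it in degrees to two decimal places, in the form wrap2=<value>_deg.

wrap2=185.46_deg

open belt: β = asin((r2−r1)/C) = asin(3/63) = 2.7294°
wrap1 = π − 2β = 174.5412°
wrap2 = π + 2β = 185.4588°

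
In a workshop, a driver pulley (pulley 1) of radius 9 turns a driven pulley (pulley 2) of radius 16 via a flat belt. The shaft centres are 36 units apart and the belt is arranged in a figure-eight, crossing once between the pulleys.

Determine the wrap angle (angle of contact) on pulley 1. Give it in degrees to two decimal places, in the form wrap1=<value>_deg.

crossed belt: β = asin((r1+r2)/C) = asin(25/36) = 43.9830°
wrap1 = wrap2 = π + 2β = 267.9659°

wrap1=267.97_deg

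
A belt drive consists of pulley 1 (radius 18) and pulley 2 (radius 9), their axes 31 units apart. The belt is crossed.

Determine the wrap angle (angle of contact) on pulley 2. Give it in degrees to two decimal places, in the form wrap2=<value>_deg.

crossed belt: β = asin((r1+r2)/C) = asin(27/31) = 60.5713°
wrap1 = wrap2 = π + 2β = 301.1426°

wrap2=301.14_deg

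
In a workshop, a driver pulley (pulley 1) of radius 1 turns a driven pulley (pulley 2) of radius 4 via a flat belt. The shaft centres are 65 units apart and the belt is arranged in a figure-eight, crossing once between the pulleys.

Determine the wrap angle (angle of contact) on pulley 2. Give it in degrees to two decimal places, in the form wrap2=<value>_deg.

crossed belt: β = asin((r1+r2)/C) = asin(5/65) = 4.4117°
wrap1 = wrap2 = π + 2β = 188.8235°

wrap2=188.82_deg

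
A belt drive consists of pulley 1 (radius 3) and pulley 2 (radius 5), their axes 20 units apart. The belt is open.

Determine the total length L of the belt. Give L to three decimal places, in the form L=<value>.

open belt: β = asin((r2−r1)/C) = asin(2/20) = 5.7392°
wrap1 = π − 2β = 168.5217°
wrap2 = π + 2β = 191.4783°
tangent length = C·cosβ = 19.8997
L = r1·wrap1 + r2·wrap2 + 2·C·cosβ = 3·2.9413 + 5·3.3419 + 2·19.8997 = 65.3329

L=65.333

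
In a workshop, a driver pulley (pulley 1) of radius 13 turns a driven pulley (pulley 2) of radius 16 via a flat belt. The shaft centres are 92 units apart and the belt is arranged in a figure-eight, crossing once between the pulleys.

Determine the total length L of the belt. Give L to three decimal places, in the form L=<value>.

crossed belt: β = asin((r1+r2)/C) = asin(29/92) = 18.3739°
wrap1 = wrap2 = π + 2β = 216.7479°
tangent length = C·cosβ = 87.3098
L = (r1+r2)·wrap + 2·C·cosβ = 29·3.7830 + 2·87.3098 = 284.3255

L=284.326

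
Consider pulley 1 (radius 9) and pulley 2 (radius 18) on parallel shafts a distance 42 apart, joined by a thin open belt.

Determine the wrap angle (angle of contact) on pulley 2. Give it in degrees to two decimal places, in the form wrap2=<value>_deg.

wrap2=204.75_deg

open belt: β = asin((r2−r1)/C) = asin(9/42) = 12.3736°
wrap1 = π − 2β = 155.2527°
wrap2 = π + 2β = 204.7473°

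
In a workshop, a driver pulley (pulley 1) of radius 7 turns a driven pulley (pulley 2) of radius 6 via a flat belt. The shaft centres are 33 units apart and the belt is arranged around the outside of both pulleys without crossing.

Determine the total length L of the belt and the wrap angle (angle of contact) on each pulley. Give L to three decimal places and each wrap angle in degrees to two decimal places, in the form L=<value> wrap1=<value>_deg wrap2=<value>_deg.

L=106.871 wrap1=183.47_deg wrap2=176.53_deg

open belt: β = asin((r2−r1)/C) = asin(-1/33) = -1.7365°
wrap1 = π − 2β = 183.4730°
wrap2 = π + 2β = 176.5270°
tangent length = C·cosβ = 32.9848
L = r1·wrap1 + r2·wrap2 + 2·C·cosβ = 7·3.2022 + 6·3.0810 + 2·32.9848 = 106.8710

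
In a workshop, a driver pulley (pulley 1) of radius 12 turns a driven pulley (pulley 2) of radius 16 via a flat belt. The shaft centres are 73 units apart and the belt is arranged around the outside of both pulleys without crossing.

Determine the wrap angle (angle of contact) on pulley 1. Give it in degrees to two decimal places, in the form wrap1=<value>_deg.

open belt: β = asin((r2−r1)/C) = asin(4/73) = 3.1411°
wrap1 = π − 2β = 173.7179°
wrap2 = π + 2β = 186.2821°

wrap1=173.72_deg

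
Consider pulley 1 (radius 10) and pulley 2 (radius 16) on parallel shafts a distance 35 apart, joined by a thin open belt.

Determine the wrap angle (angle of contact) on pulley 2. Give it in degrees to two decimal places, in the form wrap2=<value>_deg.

wrap2=199.74_deg

open belt: β = asin((r2−r1)/C) = asin(6/35) = 9.8709°
wrap1 = π − 2β = 160.2582°
wrap2 = π + 2β = 199.7418°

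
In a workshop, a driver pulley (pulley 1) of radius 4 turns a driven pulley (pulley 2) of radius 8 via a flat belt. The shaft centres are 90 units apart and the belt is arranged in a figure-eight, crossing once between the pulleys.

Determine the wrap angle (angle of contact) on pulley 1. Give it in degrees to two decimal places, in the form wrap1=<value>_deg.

crossed belt: β = asin((r1+r2)/C) = asin(12/90) = 7.6623°
wrap1 = wrap2 = π + 2β = 195.3245°

wrap1=195.32_deg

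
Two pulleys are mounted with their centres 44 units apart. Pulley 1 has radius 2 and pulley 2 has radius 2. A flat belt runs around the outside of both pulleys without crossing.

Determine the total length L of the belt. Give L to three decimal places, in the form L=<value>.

open belt: β = asin((r2−r1)/C) = asin(0/44) = 0.0000°
wrap1 = π − 2β = 180.0000°
wrap2 = π + 2β = 180.0000°
tangent length = C·cosβ = 44.0000
L = r1·wrap1 + r2·wrap2 + 2·C·cosβ = 2·3.1416 + 2·3.1416 + 2·44.0000 = 100.5664

L=100.566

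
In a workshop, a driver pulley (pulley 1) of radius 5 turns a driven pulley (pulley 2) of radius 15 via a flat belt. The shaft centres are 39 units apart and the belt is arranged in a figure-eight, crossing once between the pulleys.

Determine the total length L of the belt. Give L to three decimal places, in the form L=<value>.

L=151.333

crossed belt: β = asin((r1+r2)/C) = asin(20/39) = 30.8519°
wrap1 = wrap2 = π + 2β = 241.7038°
tangent length = C·cosβ = 33.4813
L = (r1+r2)·wrap + 2·C·cosβ = 20·4.2185 + 2·33.4813 = 151.3332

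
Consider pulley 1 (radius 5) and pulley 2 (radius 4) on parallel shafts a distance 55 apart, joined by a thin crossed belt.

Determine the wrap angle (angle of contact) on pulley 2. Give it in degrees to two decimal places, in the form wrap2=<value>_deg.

crossed belt: β = asin((r1+r2)/C) = asin(9/55) = 9.4180°
wrap1 = wrap2 = π + 2β = 198.8361°

wrap2=198.84_deg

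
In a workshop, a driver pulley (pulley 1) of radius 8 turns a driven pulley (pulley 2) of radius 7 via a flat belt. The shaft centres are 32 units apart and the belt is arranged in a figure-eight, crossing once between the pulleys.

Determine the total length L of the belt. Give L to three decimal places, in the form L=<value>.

L=118.293

crossed belt: β = asin((r1+r2)/C) = asin(15/32) = 27.9532°
wrap1 = wrap2 = π + 2β = 235.9064°
tangent length = C·cosβ = 28.2666
L = (r1+r2)·wrap + 2·C·cosβ = 15·4.1173 + 2·28.2666 = 118.2933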